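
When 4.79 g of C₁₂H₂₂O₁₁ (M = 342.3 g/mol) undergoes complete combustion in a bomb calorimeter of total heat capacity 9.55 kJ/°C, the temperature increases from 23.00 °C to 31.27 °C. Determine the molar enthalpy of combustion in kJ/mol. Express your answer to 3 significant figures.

ΔH = -5640 kJ/mol

ΔT = 31.27 − 23.00 = 8.27 °C
q_cal = C_cal × ΔT = 9.55 × 8.27 = 78.9785 kJ
n = 4.79 / 342.3 = 0.013994 mol
q_rxn = −q_cal = -78.9785 kJ
ΔH = -78.9785 / 0.013994 = -5644 kJ/mol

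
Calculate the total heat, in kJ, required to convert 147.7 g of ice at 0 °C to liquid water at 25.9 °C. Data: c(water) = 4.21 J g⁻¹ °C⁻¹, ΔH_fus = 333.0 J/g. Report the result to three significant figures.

q = 65.3 kJ

q1 (melt at 0 °C): 147.7 × 333.0 = 49184 J
q2 (heat water 0.0→25.9 °C): 147.7 × 4.21 × 25.9 = 16105 J
Total: 49184 + 16105 = 65289 J = 65.3 kJ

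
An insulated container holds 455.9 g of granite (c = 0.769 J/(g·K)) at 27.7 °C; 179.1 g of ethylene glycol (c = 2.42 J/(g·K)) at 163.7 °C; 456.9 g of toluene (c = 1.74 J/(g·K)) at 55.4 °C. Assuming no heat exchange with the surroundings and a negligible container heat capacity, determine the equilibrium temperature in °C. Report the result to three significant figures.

T_f = 79.0 °C

Σ mᵢcᵢ(T − Tᵢ) = 0  ⇒  T = Σ mᵢcᵢTᵢ / Σ mᵢcᵢ
Σ mᵢcᵢ = 455.9×0.769 + 179.1×2.42 + 456.9×1.74 = 1579.0151
Σ mᵢcᵢTᵢ = 350.5871×27.7 + 433.422×163.7 + 795.006×55.4 = 124710
T = 124710 / 1579.0151 = 78.98 °C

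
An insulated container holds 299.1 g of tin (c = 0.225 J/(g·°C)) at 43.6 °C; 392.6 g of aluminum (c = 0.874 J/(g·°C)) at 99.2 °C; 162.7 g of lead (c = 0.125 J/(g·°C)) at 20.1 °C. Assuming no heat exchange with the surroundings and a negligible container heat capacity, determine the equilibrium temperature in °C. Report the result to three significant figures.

Σ mᵢcᵢ(T − Tᵢ) = 0  ⇒  T = Σ mᵢcᵢTᵢ / Σ mᵢcᵢ
Σ mᵢcᵢ = 299.1×0.225 + 392.6×0.874 + 162.7×0.125 = 430.7674
Σ mᵢcᵢTᵢ = 67.2975×43.6 + 343.1324×99.2 + 20.3375×20.1 = 37382
T = 37382 / 430.7674 = 86.78 °C

T_f = 86.8 °C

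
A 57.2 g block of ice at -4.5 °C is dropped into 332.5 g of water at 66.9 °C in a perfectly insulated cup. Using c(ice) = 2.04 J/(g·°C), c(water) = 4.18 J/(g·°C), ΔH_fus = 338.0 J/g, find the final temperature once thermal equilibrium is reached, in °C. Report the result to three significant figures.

T_f = 44.9 °C

Heat to bring ice to 0 °C and melt it: q₁ = 57.2×2.04×4.5 + 57.2×338.0 = 19859 J
Heat the water can supply cooling to 0 °C: 332.5×4.18×66.9 = 92981.0 J > q₁, so all ice melts.
Energy balance: 332.5×4.18×(66.9 − T) = 19859 + 57.2×4.18×(T − 0)
1389.85(66.9 − T) = 19859 + 239.096 T
92981.0 − 19859 = 1628.946 T
T = 73122.0 / 1628.946 = 44.89 °C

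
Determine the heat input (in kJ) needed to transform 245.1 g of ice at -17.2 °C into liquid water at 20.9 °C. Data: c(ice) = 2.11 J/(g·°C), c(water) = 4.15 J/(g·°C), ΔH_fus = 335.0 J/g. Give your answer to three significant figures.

q1 (heat ice -17.2→0.0 °C): 245.1 × 2.11 × 17.2 = 8895 J
q2 (melt at 0 °C): 245.1 × 335.0 = 82109 J
q3 (heat water 0.0→20.9 °C): 245.1 × 4.15 × 20.9 = 21259 J
Total: 8895 + 82109 + 21259 = 112263 J = 112 kJ

q = 112 kJ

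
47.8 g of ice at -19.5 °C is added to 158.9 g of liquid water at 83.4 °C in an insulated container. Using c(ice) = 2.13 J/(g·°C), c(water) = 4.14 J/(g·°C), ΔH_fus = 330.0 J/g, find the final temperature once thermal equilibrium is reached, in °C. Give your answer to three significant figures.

Heat to bring ice to 0 °C and melt it: q₁ = 47.8×2.13×19.5 + 47.8×330.0 = 17759 J
Heat the water can supply cooling to 0 °C: 158.9×4.14×83.4 = 54864.4 J > q₁, so all ice melts.
Energy balance: 158.9×4.14×(83.4 − T) = 17759 + 47.8×4.14×(T − 0)
657.846(83.4 − T) = 17759 + 197.892 T
54864.4 − 17759 = 855.738 T
T = 37105.4 / 855.738 = 43.36 °C

T_f = 43.4 °C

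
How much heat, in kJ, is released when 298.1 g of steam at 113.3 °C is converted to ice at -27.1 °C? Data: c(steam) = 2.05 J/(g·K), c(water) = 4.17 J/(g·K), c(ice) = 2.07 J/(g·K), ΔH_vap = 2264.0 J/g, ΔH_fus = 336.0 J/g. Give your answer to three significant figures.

q = 924 kJ

q1 (cool steam 113.3→100 °C): 298.1 × 2.05 × 13.3 = 8128 J
q2 (condense at 100 °C): 298.1 × 2264.0 = 674898 J
q3 (cool water 100→0 °C): 298.1 × 4.17 × 100.0 = 124308 J
q4 (freeze at 0 °C): 298.1 × 336.0 = 100162 J
q5 (cool ice 0→-27.1 °C): 298.1 × 2.07 × 27.1 = 16723 J
Total: 8128 + 674898 + 124308 + 100162 + 16723 = 924219 J = 924 kJ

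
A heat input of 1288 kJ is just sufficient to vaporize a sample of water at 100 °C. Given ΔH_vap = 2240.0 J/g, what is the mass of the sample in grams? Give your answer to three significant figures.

m = q / ΔH_vap = 1288000 J / 2240.0 J/g = 575 g

m = 575 g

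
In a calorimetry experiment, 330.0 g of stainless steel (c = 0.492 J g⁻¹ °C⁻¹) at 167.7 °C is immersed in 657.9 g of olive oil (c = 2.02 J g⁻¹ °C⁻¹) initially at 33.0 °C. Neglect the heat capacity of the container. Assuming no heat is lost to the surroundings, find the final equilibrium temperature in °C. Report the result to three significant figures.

T_f = 47.7 °C

Heat lost by stainless steel = heat gained by olive oil.
(330.0)(0.492)(167.7 − T) = (657.9)(2.02)(T − 33.0)
162.36 (167.7 − T) = 1328.958 (T − 33.0)
27228 − 162.36 T = 1328.958 T − 43856
71084 = 1491.318 T
T = 47.67 °C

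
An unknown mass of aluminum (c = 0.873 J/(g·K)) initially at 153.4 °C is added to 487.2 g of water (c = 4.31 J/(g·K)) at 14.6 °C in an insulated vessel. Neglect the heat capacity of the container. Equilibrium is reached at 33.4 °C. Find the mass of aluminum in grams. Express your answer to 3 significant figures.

q_gained = (487.2 × 4.31) × (33.4 − 14.6) = 39480 J
q_lost = m × 0.873 × (153.4 − 33.4) = 104.76 m
m = 39480 / 104.76 = 377 g

m = 377 g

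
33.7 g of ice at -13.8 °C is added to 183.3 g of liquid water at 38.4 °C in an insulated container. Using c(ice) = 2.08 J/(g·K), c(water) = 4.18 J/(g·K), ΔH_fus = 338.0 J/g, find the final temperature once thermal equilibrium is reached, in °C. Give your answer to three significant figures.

T_f = 18.8 °C

Heat to bring ice to 0 °C and melt it: q₁ = 33.7×2.08×13.8 + 33.7×338.0 = 12358 J
Heat the water can supply cooling to 0 °C: 183.3×4.18×38.4 = 29421.8 J > q₁, so all ice melts.
Energy balance: 183.3×4.18×(38.4 − T) = 12358 + 33.7×4.18×(T − 0)
766.194(38.4 − T) = 12358 + 140.866 T
29421.8 − 12358 = 907.060 T
T = 17063.8 / 907.060 = 18.81 °C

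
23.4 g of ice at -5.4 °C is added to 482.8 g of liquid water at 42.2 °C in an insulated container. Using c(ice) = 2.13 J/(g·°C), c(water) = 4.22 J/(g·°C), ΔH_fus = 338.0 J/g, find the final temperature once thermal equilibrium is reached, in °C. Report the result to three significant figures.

T_f = 36.4 °C

Heat to bring ice to 0 °C and melt it: q₁ = 23.4×2.13×5.4 + 23.4×338.0 = 8178.3 J
Heat the water can supply cooling to 0 °C: 482.8×4.22×42.2 = 85979.0 J > q₁, so all ice melts.
Energy balance: 482.8×4.22×(42.2 − T) = 8178.3 + 23.4×4.22×(T − 0)
2037.416(42.2 − T) = 8178.3 + 98.748 T
85979.0 − 8178.3 = 2136.164 T
T = 77800.7 / 2136.164 = 36.42 °C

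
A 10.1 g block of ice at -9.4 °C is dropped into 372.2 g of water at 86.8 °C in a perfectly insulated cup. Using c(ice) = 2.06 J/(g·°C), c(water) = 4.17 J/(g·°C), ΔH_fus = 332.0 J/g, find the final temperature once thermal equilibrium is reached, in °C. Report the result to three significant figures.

Heat to bring ice to 0 °C and melt it: q₁ = 10.1×2.06×9.4 + 10.1×332.0 = 3548.8 J
Heat the water can supply cooling to 0 °C: 372.2×4.17×86.8 = 134720 J > q₁, so all ice melts.
Energy balance: 372.2×4.17×(86.8 − T) = 3548.8 + 10.1×4.17×(T − 0)
1552.074(86.8 − T) = 3548.8 + 42.117 T
134720 − 3548.8 = 1594.191 T
T = 131171.2 / 1594.191 = 82.28 °C

T_f = 82.3 °C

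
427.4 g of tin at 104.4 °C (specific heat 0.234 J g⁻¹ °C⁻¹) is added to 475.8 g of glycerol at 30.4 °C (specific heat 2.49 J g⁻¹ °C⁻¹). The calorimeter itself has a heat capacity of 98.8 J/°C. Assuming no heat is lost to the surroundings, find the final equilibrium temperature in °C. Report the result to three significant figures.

T_f = 35.7 °C

Heat lost by tin = heat gained by glycerol + calorimeter.
(427.4)(0.234)(104.4 − T) = [(475.8)(2.49) + 98.8](T − 30.4)
100.0116 (104.4 − T) = 1283.542 (T − 30.4)
10441 − 100.0116 T = 1283.542 T − 39020
49461 = 1383.5536 T
T = 35.749 °C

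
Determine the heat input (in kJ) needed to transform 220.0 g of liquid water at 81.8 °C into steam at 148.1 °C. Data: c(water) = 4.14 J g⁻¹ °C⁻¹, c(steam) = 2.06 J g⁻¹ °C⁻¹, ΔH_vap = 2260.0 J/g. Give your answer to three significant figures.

q1 (heat water 81.8→100.0 °C): 220.0 × 4.14 × 18.2 = 16577 J
q2 (vaporize at 100 °C): 220.0 × 2260.0 = 497200 J
q3 (heat steam 100.0→148.1 °C): 220.0 × 2.06 × 48.1 = 21799 J
Total: 16577 + 497200 + 21799 = 535576 J = 536 kJ

q = 536 kJ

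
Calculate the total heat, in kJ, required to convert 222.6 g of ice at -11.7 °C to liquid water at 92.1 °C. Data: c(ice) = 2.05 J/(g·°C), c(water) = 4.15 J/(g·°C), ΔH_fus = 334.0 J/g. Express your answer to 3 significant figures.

q1 (heat ice -11.7→0.0 °C): 222.6 × 2.05 × 11.7 = 5339 J
q2 (melt at 0 °C): 222.6 × 334.0 = 74348 J
q3 (heat water 0.0→92.1 °C): 222.6 × 4.15 × 92.1 = 85081 J
Total: 5339 + 74348 + 85081 = 164768 J = 165 kJ

q = 165 kJ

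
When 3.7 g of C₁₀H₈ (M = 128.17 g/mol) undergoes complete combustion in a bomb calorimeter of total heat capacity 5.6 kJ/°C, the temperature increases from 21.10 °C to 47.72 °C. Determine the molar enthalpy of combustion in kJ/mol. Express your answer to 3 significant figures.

ΔH = -5160 kJ/mol

ΔT = 47.72 − 21.10 = 26.62 °C
q_cal = C_cal × ΔT = 5.6 × 26.62 = 149.072 kJ
n = 3.7 / 128.17 = 0.02887 mol
q_rxn = −q_cal = -149.072 kJ
ΔH = -149.072 / 0.02887 = -5164 kJ/mol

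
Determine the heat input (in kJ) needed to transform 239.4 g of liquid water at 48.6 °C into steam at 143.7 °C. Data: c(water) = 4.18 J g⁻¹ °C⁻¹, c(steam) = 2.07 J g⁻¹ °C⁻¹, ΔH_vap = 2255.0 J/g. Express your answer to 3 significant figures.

q = 613 kJ

q1 (heat water 48.6→100.0 °C): 239.4 × 4.18 × 51.4 = 51436 J
q2 (vaporize at 100 °C): 239.4 × 2255.0 = 539847 J
q3 (heat steam 100.0→143.7 °C): 239.4 × 2.07 × 43.7 = 21656 J
Total: 51436 + 539847 + 21656 = 612939 J = 613 kJ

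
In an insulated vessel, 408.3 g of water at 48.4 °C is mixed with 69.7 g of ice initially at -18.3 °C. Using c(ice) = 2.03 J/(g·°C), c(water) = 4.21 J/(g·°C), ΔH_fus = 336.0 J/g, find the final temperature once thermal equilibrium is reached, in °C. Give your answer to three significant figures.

T_f = 28.4 °C

Heat to bring ice to 0 °C and melt it: q₁ = 69.7×2.03×18.3 + 69.7×336.0 = 26008 J
Heat the water can supply cooling to 0 °C: 408.3×4.21×48.4 = 83196.8 J > q₁, so all ice melts.
Energy balance: 408.3×4.21×(48.4 − T) = 26008 + 69.7×4.21×(T − 0)
1718.943(48.4 − T) = 26008 + 293.437 T
83196.8 − 26008 = 2012.380 T
T = 57188.8 / 2012.380 = 28.42 °C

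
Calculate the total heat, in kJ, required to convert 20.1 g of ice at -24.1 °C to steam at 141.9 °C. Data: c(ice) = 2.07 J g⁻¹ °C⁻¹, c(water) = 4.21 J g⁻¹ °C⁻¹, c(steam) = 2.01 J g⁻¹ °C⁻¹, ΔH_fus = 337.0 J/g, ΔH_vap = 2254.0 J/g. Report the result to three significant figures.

q1 (heat ice -24.1→0.0 °C): 20.1 × 2.07 × 24.1 = 1003 J
q2 (melt at 0 °C): 20.1 × 337.0 = 6774 J
q3 (heat water 0.0→100.0 °C): 20.1 × 4.21 × 100.0 = 8462 J
q4 (vaporize at 100 °C): 20.1 × 2254.0 = 45305 J
q5 (heat steam 100.0→141.9 °C): 20.1 × 2.01 × 41.9 = 1693 J
Total: 1003 + 6774 + 8462 + 45305 + 1693 = 63237 J = 63.2 kJ

q = 63.2 kJ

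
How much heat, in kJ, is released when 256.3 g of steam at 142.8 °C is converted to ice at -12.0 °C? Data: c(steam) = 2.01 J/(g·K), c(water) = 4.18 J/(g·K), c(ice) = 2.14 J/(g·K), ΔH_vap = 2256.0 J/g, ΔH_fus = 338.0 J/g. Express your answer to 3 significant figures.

q = 801 kJ

q1 (cool steam 142.8→100 °C): 256.3 × 2.01 × 42.8 = 22049 J
q2 (condense at 100 °C): 256.3 × 2256.0 = 578213 J
q3 (cool water 100→0 °C): 256.3 × 4.18 × 100.0 = 107133 J
q4 (freeze at 0 °C): 256.3 × 338.0 = 86629 J
q5 (cool ice 0→-12.0 °C): 256.3 × 2.14 × 12.0 = 6582 J
Total: 22049 + 578213 + 107133 + 86629 + 6582 = 800606 J = 801 kJ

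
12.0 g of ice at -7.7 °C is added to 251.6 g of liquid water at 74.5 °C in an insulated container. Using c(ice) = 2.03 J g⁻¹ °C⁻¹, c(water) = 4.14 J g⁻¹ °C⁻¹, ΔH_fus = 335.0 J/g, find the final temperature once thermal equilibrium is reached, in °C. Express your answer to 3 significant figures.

Heat to bring ice to 0 °C and melt it: q₁ = 12.0×2.03×7.7 + 12.0×335.0 = 4207.6 J
Heat the water can supply cooling to 0 °C: 251.6×4.14×74.5 = 77601.0 J > q₁, so all ice melts.
Energy balance: 251.6×4.14×(74.5 − T) = 4207.6 + 12.0×4.14×(T − 0)
1041.624(74.5 − T) = 4207.6 + 49.68 T
77601.0 − 4207.6 = 1091.304 T
T = 73393.4 / 1091.304 = 67.25 °C

T_f = 67.3 °C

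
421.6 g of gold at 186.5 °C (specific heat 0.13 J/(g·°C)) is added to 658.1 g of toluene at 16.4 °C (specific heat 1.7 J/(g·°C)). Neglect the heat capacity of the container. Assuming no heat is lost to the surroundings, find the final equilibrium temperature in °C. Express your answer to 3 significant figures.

Heat lost by gold = heat gained by toluene.
(421.6)(0.13)(186.5 − T) = (658.1)(1.7)(T − 16.4)
54.808 (186.5 − T) = 1118.77 (T − 16.4)
10222 − 54.808 T = 1118.77 T − 18348
28570 = 1173.578 T
T = 24.34 °C

T_f = 24.3 °C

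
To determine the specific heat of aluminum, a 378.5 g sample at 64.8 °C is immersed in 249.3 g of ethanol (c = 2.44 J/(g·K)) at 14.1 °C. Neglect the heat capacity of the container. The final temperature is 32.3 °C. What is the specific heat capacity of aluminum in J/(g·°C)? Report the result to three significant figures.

c = 0.900 J/(g·°C)

q_gained = (249.3 × 2.44) × (32.3 − 14.1) = 11070 J
q_lost = 378.5 × c × (64.8 − 32.3) = 12301.25 c
Set equal: c = 11070 / 12301.25 = 0.900 J/(g·°C)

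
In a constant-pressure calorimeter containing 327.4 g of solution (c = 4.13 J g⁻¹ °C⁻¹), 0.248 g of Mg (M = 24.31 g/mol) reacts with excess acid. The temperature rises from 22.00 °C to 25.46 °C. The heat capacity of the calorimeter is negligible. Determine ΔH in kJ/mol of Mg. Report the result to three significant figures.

ΔH = -459 kJ/mol

|ΔT| = |25.46 − 22.00| = 3.46 °C
|q_surr| = (327.4 × 4.13) × 3.46 = 1352.162 × 3.46 = 4678 J
n(Mg) = 0.248 / 24.31 = 0.01020 mol
Temperature rose, so q_rxn = −|q_surr| = -4.678 kJ
ΔH = q_rxn / n = -458.6 kJ/mol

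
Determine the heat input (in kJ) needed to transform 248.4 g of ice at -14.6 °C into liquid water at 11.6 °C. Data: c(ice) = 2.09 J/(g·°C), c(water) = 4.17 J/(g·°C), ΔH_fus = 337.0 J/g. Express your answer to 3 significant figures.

q = 103 kJ

q1 (heat ice -14.6→0.0 °C): 248.4 × 2.09 × 14.6 = 7580 J
q2 (melt at 0 °C): 248.4 × 337.0 = 83711 J
q3 (heat water 0.0→11.6 °C): 248.4 × 4.17 × 11.6 = 12016 J
Total: 7580 + 83711 + 12016 = 103307 J = 103 kJ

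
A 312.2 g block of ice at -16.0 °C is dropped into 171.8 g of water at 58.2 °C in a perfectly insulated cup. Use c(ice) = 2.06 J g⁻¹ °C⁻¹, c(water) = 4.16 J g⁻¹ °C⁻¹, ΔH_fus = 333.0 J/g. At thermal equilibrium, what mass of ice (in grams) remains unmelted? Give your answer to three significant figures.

m_ice remaining = 218 g

Heat to warm all ice to 0 °C: 312.2×2.06×16.0 = 10290 J
Heat released by water cooling to 0 °C: 171.8×4.16×58.2 = 41595 J
41595 J < 10290 + 312.2×333.0 = 114252.6 J, so not all ice melts; final T = 0 °C.
Heat left for melting: 41595 − 10290 = 31305 J
Mass melted = 31305 / 333.0 = 94.01 g
Ice remaining = 312.2 − 94.01 = 218.19 g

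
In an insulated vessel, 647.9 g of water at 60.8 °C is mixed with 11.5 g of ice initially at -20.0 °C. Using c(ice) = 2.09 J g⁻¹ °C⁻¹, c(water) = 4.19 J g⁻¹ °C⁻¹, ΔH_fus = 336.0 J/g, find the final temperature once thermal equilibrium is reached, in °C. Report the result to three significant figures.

T_f = 58.2 °C

Heat to bring ice to 0 °C and melt it: q₁ = 11.5×2.09×20.0 + 11.5×336.0 = 4344.7 J
Heat the water can supply cooling to 0 °C: 647.9×4.19×60.8 = 165054 J > q₁, so all ice melts.
Energy balance: 647.9×4.19×(60.8 − T) = 4344.7 + 11.5×4.19×(T − 0)
2714.701(60.8 − T) = 4344.7 + 48.185 T
165054 − 4344.7 = 2762.886 T
T = 160709.3 / 2762.886 = 58.17 °C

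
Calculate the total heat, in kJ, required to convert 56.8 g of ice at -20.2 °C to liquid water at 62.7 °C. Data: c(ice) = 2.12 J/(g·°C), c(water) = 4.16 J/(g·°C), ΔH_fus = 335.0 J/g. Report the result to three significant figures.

q1 (heat ice -20.2→0.0 °C): 56.8 × 2.12 × 20.2 = 2432 J
q2 (melt at 0 °C): 56.8 × 335.0 = 19028 J
q3 (heat water 0.0→62.7 °C): 56.8 × 4.16 × 62.7 = 14815 J
Total: 2432 + 19028 + 14815 = 36275 J = 36.3 kJ

q = 36.3 kJ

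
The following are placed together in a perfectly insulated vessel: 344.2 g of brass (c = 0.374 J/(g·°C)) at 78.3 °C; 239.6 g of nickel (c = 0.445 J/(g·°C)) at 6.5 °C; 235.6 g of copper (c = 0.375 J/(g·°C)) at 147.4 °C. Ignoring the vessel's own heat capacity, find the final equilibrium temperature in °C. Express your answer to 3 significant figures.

T_f = 73.5 °C

Σ mᵢcᵢ(T − Tᵢ) = 0  ⇒  T = Σ mᵢcᵢTᵢ / Σ mᵢcᵢ
Σ mᵢcᵢ = 344.2×0.374 + 239.6×0.445 + 235.6×0.375 = 323.7028
Σ mᵢcᵢTᵢ = 128.7308×78.3 + 106.622×6.5 + 88.35×147.4 = 23795
T = 23795 / 323.7028 = 73.51 °C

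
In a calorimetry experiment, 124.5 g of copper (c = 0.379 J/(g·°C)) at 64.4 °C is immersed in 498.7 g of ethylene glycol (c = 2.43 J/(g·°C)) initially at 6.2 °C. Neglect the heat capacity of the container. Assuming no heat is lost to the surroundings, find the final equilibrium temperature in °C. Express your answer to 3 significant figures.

T_f = 8.38 °C

Heat lost by copper = heat gained by ethylene glycol.
(124.5)(0.379)(64.4 − T) = (498.7)(2.43)(T − 6.2)
47.1855 (64.4 − T) = 1211.841 (T − 6.2)
3038.7 − 47.1855 T = 1211.841 T − 7513.4
10552.1 = 1259.0265 T
T = 8.381 °C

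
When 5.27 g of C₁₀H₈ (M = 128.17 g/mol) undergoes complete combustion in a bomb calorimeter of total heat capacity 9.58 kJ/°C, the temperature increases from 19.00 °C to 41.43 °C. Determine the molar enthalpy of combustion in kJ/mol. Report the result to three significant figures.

ΔH = -5230 kJ/mol

ΔT = 41.43 − 19.00 = 22.43 °C
q_cal = C_cal × ΔT = 9.58 × 22.43 = 214.8794 kJ
n = 5.27 / 128.17 = 0.04112 mol
q_rxn = −q_cal = -214.8794 kJ
ΔH = -214.8794 / 0.04112 = -5226 kJ/mol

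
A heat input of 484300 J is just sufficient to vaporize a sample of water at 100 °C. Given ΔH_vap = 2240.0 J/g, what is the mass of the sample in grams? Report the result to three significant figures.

m = q / ΔH_vap = 484300 J / 2240.0 J/g = 216 g

m = 216 g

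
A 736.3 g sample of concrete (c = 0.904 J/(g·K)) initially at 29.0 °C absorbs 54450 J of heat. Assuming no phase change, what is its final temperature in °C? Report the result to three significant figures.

T_f = 111 °C

ΔT = q / (m c) = 54450 / (736.3 × 0.904) = 81.80 °C
T_f = 29.0 + 81.80 = 110.80 °C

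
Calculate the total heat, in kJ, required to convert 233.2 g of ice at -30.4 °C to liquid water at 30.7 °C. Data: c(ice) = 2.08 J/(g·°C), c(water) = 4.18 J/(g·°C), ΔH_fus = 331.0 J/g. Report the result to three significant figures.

q1 (heat ice -30.4→0.0 °C): 233.2 × 2.08 × 30.4 = 14746 J
q2 (melt at 0 °C): 233.2 × 331.0 = 77189 J
q3 (heat water 0.0→30.7 °C): 233.2 × 4.18 × 30.7 = 29926 J
Total: 14746 + 77189 + 29926 = 121861 J = 122 kJ

q = 122 kJ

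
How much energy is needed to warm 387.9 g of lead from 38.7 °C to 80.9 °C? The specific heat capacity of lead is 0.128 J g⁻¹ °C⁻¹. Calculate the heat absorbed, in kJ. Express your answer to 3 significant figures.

q = m c ΔT = 387.9 × 0.128 × (80.9 − 38.7)
q = 387.9 × 0.128 × 42.2 = 2095 J = 2.10 kJ

q = 2.10 kJ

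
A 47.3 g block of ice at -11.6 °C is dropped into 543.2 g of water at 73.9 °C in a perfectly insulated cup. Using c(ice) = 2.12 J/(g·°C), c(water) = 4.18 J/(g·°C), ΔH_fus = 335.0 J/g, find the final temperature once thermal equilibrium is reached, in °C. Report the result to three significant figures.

T_f = 61.1 °C

Heat to bring ice to 0 °C and melt it: q₁ = 47.3×2.12×11.6 + 47.3×335.0 = 17009 J
Heat the water can supply cooling to 0 °C: 543.2×4.18×73.9 = 167796 J > q₁, so all ice melts.
Energy balance: 543.2×4.18×(73.9 − T) = 17009 + 47.3×4.18×(T − 0)
2270.576(73.9 − T) = 17009 + 197.714 T
167796 − 17009 = 2468.290 T
T = 150787 / 2468.290 = 61.09 °C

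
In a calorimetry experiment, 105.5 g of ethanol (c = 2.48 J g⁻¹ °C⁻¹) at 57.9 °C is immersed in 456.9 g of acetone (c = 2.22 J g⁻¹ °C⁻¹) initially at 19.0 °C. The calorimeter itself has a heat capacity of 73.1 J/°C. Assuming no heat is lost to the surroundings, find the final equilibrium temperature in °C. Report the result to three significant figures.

T_f = 26.5 °C

Heat lost by ethanol = heat gained by acetone + calorimeter.
(105.5)(2.48)(57.9 − T) = [(456.9)(2.22) + 73.1](T − 19.0)
261.64 (57.9 − T) = 1087.418 (T − 19.0)
15149 − 261.64 T = 1087.418 T − 20661
35810 = 1349.058 T
T = 26.54 °C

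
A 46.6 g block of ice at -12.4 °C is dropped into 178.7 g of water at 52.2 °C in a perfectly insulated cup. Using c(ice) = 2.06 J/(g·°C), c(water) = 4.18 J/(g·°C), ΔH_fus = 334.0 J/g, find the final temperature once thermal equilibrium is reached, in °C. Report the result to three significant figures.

T_f = 23.6 °C

Heat to bring ice to 0 °C and melt it: q₁ = 46.6×2.06×12.4 + 46.6×334.0 = 16755 J
Heat the water can supply cooling to 0 °C: 178.7×4.18×52.2 = 38991.6 J > q₁, so all ice melts.
Energy balance: 178.7×4.18×(52.2 − T) = 16755 + 46.6×4.18×(T − 0)
746.966(52.2 − T) = 16755 + 194.788 T
38991.6 − 16755 = 941.754 T
T = 22236.6 / 941.754 = 23.61 °C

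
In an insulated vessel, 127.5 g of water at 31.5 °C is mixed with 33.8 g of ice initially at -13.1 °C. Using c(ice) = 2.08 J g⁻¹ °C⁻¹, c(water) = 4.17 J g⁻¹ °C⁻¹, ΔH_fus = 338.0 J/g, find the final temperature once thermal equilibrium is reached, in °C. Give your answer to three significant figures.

Heat to bring ice to 0 °C and melt it: q₁ = 33.8×2.08×13.1 + 33.8×338.0 = 12345 J
Heat the water can supply cooling to 0 °C: 127.5×4.17×31.5 = 16747.8 J > q₁, so all ice melts.
Energy balance: 127.5×4.17×(31.5 − T) = 12345 + 33.8×4.17×(T − 0)
531.675(31.5 − T) = 12345 + 140.946 T
16747.8 − 12345 = 672.621 T
T = 4402.8 / 672.621 = 6.546 °C

T_f = 6.55 °C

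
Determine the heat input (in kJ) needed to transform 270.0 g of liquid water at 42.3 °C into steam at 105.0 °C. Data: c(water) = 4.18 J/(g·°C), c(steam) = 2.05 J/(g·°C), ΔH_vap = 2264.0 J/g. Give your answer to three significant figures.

q1 (heat water 42.3→100.0 °C): 270.0 × 4.18 × 57.7 = 65120 J
q2 (vaporize at 100 °C): 270.0 × 2264.0 = 611280 J
q3 (heat steam 100.0→105.0 °C): 270.0 × 2.05 × 5.0 = 2768 J
Total: 65120 + 611280 + 2768 = 679168 J = 679 kJ

q = 679 kJ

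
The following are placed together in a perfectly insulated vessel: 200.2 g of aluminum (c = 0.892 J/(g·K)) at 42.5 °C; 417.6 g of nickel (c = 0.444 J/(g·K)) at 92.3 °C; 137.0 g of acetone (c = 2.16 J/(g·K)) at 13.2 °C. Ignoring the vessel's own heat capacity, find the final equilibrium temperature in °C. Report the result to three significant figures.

T_f = 43.4 °C

Σ mᵢcᵢ(T − Tᵢ) = 0  ⇒  T = Σ mᵢcᵢTᵢ / Σ mᵢcᵢ
Σ mᵢcᵢ = 200.2×0.892 + 417.6×0.444 + 137.0×2.16 = 659.9128
Σ mᵢcᵢTᵢ = 178.5784×42.5 + 185.4144×92.3 + 295.92×13.2 = 28609
T = 28609 / 659.9128 = 43.35 °C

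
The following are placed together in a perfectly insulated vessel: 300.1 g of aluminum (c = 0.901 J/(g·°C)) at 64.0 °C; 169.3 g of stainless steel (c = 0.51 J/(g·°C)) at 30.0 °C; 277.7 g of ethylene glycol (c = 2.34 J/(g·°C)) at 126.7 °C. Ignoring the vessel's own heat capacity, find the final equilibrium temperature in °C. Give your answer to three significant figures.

T_f = 102 °C

Σ mᵢcᵢ(T − Tᵢ) = 0  ⇒  T = Σ mᵢcᵢTᵢ / Σ mᵢcᵢ
Σ mᵢcᵢ = 300.1×0.901 + 169.3×0.51 + 277.7×2.34 = 1006.5511
Σ mᵢcᵢTᵢ = 270.3901×64.0 + 86.343×30.0 + 649.818×126.7 = 102230
T = 102230 / 1006.5511 = 101.6 °C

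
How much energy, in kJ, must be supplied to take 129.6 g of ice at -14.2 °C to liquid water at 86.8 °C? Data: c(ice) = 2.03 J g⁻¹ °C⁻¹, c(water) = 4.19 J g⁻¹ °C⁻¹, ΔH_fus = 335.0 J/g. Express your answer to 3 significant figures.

q = 94.3 kJ

q1 (heat ice -14.2→0.0 °C): 129.6 × 2.03 × 14.2 = 3736 J
q2 (melt at 0 °C): 129.6 × 335.0 = 43416 J
q3 (heat water 0.0→86.8 °C): 129.6 × 4.19 × 86.8 = 47134 J
Total: 3736 + 43416 + 47134 = 94286 J = 94.3 kJ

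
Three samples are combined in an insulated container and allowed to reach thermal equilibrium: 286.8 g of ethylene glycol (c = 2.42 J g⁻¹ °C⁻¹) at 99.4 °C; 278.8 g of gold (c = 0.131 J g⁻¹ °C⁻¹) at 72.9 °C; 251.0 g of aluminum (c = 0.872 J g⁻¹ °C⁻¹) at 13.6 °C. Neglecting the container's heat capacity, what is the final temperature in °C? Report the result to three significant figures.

T_f = 78.6 °C

Σ mᵢcᵢ(T − Tᵢ) = 0  ⇒  T = Σ mᵢcᵢTᵢ / Σ mᵢcᵢ
Σ mᵢcᵢ = 286.8×2.42 + 278.8×0.131 + 251.0×0.872 = 949.4508
Σ mᵢcᵢTᵢ = 694.056×99.4 + 36.5228×72.9 + 218.872×13.6 = 74628
T = 74628 / 949.4508 = 78.60 °C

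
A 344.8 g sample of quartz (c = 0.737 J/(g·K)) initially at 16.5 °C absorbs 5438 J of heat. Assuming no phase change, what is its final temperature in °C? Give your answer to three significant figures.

ΔT = q / (m c) = 5438 / (344.8 × 0.737) = 21.40 °C
T_f = 16.5 + 21.40 = 37.90 °C

T_f = 37.9 °C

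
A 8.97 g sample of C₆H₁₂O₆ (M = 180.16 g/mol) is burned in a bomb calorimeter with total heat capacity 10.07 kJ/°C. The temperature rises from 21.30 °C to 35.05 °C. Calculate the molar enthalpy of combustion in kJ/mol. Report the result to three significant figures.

ΔH = -2780 kJ/mol

ΔT = 35.05 − 21.30 = 13.75 °C
q_cal = C_cal × ΔT = 10.07 × 13.75 = 138.4625 kJ
n = 8.97 / 180.16 = 0.04979 mol
q_rxn = −q_cal = -138.4625 kJ
ΔH = -138.4625 / 0.04979 = -2781 kJ/mol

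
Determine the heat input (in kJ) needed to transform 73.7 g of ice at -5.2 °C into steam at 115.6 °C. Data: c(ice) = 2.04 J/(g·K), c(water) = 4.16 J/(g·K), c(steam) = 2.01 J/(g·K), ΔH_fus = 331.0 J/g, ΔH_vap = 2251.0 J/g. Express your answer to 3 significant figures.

q1 (heat ice -5.2→0.0 °C): 73.7 × 2.04 × 5.2 = 782 J
q2 (melt at 0 °C): 73.7 × 331.0 = 24395 J
q3 (heat water 0.0→100.0 °C): 73.7 × 4.16 × 100.0 = 30659 J
q4 (vaporize at 100 °C): 73.7 × 2251.0 = 165899 J
q5 (heat steam 100.0→115.6 °C): 73.7 × 2.01 × 15.6 = 2311 J
Total: 782 + 24395 + 30659 + 165899 + 2311 = 224046 J = 224 kJ

q = 224 kJ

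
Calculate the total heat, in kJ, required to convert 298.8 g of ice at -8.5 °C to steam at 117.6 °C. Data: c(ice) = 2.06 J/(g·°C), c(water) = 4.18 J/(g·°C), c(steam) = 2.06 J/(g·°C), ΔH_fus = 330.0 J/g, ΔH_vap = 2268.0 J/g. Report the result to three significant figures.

q1 (heat ice -8.5→0.0 °C): 298.8 × 2.06 × 8.5 = 5232 J
q2 (melt at 0 °C): 298.8 × 330.0 = 98604 J
q3 (heat water 0.0→100.0 °C): 298.8 × 4.18 × 100.0 = 124898 J
q4 (vaporize at 100 °C): 298.8 × 2268.0 = 677678 J
q5 (heat steam 100.0→117.6 °C): 298.8 × 2.06 × 17.6 = 10833 J
Total: 5232 + 98604 + 124898 + 677678 + 10833 = 917245 J = 917 kJ

q = 917 kJ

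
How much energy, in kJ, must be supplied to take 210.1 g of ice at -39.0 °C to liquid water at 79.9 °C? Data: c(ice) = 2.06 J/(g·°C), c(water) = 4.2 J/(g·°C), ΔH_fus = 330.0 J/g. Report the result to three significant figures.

q = 157 kJ

q1 (heat ice -39.0→0.0 °C): 210.1 × 2.06 × 39.0 = 16879 J
q2 (melt at 0 °C): 210.1 × 330.0 = 69333 J
q3 (heat water 0.0→79.9 °C): 210.1 × 4.2 × 79.9 = 70505 J
Total: 16879 + 69333 + 70505 = 156717 J = 157 kJ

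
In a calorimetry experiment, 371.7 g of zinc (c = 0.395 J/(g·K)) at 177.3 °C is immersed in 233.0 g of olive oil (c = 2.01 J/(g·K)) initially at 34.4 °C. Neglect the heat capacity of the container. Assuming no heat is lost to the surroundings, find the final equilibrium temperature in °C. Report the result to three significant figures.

T_f = 68.5 °C

Heat lost by zinc = heat gained by olive oil.
(371.7)(0.395)(177.3 − T) = (233.0)(2.01)(T − 34.4)
146.8215 (177.3 − T) = 468.33 (T − 34.4)
26031 − 146.8215 T = 468.33 T − 16111
42142 = 615.1515 T
T = 68.51 °C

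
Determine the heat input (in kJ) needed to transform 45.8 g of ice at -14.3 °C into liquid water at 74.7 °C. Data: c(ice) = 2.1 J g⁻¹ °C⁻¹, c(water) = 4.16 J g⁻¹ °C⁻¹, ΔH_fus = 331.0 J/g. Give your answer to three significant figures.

q = 30.8 kJ

q1 (heat ice -14.3→0.0 °C): 45.8 × 2.1 × 14.3 = 1375 J
q2 (melt at 0 °C): 45.8 × 331.0 = 15160 J
q3 (heat water 0.0→74.7 °C): 45.8 × 4.16 × 74.7 = 14232 J
Total: 1375 + 15160 + 14232 = 30767 J = 30.8 kJ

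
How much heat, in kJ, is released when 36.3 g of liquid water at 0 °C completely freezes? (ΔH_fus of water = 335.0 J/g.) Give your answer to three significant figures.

q = m × ΔH_fus = 36.3 × 335.0 = 12160 J = 12.2 kJ

q = 12.2 kJ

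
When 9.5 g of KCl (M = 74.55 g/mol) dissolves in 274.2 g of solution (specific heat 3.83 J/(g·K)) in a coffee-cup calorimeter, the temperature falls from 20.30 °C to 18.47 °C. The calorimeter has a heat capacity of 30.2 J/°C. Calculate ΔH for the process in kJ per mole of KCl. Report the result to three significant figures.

|ΔT| = |18.47 − 20.30| = 1.83 °C
|q_surr| = (274.2 × 3.83 + 30.2) × 1.83 = 1080.386 × 1.83 = 1977 J
n(KCl) = 9.5 / 74.55 = 0.1274 mol
Temperature fell, so q_rxn = +|q_surr| = 1.977 kJ
ΔH = q_rxn / n = 15.52 kJ/mol

ΔH = 15.5 kJ/mol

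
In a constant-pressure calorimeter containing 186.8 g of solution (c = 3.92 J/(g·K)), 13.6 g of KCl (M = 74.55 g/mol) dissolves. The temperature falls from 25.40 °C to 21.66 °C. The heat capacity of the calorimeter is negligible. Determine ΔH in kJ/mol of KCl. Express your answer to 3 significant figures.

ΔH = 15.0 kJ/mol

|ΔT| = |21.66 − 25.40| = 3.74 °C
|q_surr| = (186.8 × 3.92) × 3.74 = 732.256 × 3.74 = 2739 J
n(KCl) = 13.6 / 74.55 = 0.1824 mol
Temperature fell, so q_rxn = +|q_surr| = 2.739 kJ
ΔH = q_rxn / n = 15.02 kJ/mol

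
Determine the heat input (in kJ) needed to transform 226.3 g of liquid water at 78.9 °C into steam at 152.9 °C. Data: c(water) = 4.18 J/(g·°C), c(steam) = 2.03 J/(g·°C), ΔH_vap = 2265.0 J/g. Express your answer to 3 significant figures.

q = 557 kJ

q1 (heat water 78.9→100.0 °C): 226.3 × 4.18 × 21.1 = 19959 J
q2 (vaporize at 100 °C): 226.3 × 2265.0 = 512570 J
q3 (heat steam 100.0→152.9 °C): 226.3 × 2.03 × 52.9 = 24302 J
Total: 19959 + 512570 + 24302 = 556831 J = 557 kJ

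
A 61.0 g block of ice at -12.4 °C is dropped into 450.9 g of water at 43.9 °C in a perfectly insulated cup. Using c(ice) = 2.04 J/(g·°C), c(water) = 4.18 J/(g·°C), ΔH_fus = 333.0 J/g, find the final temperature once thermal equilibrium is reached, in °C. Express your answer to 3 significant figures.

Heat to bring ice to 0 °C and melt it: q₁ = 61.0×2.04×12.4 + 61.0×333.0 = 21856 J
Heat the water can supply cooling to 0 °C: 450.9×4.18×43.9 = 82741.1 J > q₁, so all ice melts.
Energy balance: 450.9×4.18×(43.9 − T) = 21856 + 61.0×4.18×(T − 0)
1884.762(43.9 − T) = 21856 + 254.98 T
82741.1 − 21856 = 2139.742 T
T = 60885.1 / 2139.742 = 28.45 °C

T_f = 28.5 °C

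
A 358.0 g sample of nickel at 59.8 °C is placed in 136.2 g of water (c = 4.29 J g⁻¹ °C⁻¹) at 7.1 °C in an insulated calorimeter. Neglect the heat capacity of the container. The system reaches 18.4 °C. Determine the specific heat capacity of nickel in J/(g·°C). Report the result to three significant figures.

c = 0.445 J/(g·°C)

q_gained = (136.2 × 4.29) × (18.4 − 7.1) = 6602.6 J
q_lost = 358.0 × c × (59.8 − 18.4) = 14821.2 c
Set equal: c = 6602.6 / 14821.2 = 0.445 J/(g·°C)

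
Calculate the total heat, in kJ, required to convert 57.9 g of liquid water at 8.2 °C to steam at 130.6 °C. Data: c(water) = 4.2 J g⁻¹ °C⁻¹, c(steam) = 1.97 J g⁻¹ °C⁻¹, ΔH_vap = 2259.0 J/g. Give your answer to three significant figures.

q = 157 kJ

q1 (heat water 8.2→100.0 °C): 57.9 × 4.2 × 91.8 = 22324 J
q2 (vaporize at 100 °C): 57.9 × 2259.0 = 130796 J
q3 (heat steam 100.0→130.6 °C): 57.9 × 1.97 × 30.6 = 3490 J
Total: 22324 + 130796 + 3490 = 156610 J = 157 kJ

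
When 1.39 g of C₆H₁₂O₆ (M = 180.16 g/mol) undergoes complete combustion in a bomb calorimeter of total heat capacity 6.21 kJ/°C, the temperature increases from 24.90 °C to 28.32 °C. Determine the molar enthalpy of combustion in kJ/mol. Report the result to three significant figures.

ΔT = 28.32 − 24.90 = 3.42 °C
q_cal = C_cal × ΔT = 6.21 × 3.42 = 21.2382 kJ
n = 1.39 / 180.16 = 0.007715 mol
q_rxn = −q_cal = -21.2382 kJ
ΔH = -21.2382 / 0.007715 = -2753 kJ/mol

ΔH = -2750 kJ/mol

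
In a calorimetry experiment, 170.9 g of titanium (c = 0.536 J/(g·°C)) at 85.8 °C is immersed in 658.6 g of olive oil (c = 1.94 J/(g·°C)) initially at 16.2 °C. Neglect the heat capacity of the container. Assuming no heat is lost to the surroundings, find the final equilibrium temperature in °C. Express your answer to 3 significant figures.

T_f = 20.9 °C

Heat lost by titanium = heat gained by olive oil.
(170.9)(0.536)(85.8 − T) = (658.6)(1.94)(T − 16.2)
91.6024 (85.8 − T) = 1277.684 (T − 16.2)
7859.5 − 91.6024 T = 1277.684 T − 20698
28557.5 = 1369.2864 T
T = 20.86 °C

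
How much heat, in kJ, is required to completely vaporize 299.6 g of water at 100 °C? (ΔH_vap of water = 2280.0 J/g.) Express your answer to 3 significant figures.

q = 683 kJ

q = m × ΔH_vap = 299.6 × 2280.0 = 683100 J = 683 kJ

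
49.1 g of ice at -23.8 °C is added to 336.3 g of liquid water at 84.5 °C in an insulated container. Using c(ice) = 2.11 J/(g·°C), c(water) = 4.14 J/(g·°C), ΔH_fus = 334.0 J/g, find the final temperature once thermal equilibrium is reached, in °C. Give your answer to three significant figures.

T_f = 61.9 °C

Heat to bring ice to 0 °C and melt it: q₁ = 49.1×2.11×23.8 + 49.1×334.0 = 18865 J
Heat the water can supply cooling to 0 °C: 336.3×4.14×84.5 = 117648 J > q₁, so all ice melts.
Energy balance: 336.3×4.14×(84.5 − T) = 18865 + 49.1×4.14×(T − 0)
1392.282(84.5 − T) = 18865 + 203.274 T
117648 − 18865 = 1595.556 T
T = 98783 / 1595.556 = 61.91 °C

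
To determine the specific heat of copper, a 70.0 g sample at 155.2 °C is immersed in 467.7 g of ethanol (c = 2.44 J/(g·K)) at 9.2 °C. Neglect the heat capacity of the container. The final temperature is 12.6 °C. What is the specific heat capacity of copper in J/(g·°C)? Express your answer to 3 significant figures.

q_gained = (467.7 × 2.44) × (12.6 − 9.2) = 3880 J
q_lost = 70.0 × c × (155.2 − 12.6) = 9982 c
Set equal: c = 3880 / 9982 = 0.389 J/(g·°C)

c = 0.389 J/(g·°C)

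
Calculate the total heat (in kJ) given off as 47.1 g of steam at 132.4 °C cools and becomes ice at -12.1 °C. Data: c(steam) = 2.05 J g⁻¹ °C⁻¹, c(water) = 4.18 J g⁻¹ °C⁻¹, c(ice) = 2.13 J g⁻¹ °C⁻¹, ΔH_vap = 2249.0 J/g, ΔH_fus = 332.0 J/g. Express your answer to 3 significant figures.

q = 146 kJ

q1 (cool steam 132.4→100 °C): 47.1 × 2.05 × 32.4 = 3128 J
q2 (condense at 100 °C): 47.1 × 2249.0 = 105928 J
q3 (cool water 100→0 °C): 47.1 × 4.18 × 100.0 = 19688 J
q4 (freeze at 0 °C): 47.1 × 332.0 = 15637 J
q5 (cool ice 0→-12.1 °C): 47.1 × 2.13 × 12.1 = 1214 J
Total: 3128 + 105928 + 19688 + 15637 + 1214 = 145595 J = 146 kJ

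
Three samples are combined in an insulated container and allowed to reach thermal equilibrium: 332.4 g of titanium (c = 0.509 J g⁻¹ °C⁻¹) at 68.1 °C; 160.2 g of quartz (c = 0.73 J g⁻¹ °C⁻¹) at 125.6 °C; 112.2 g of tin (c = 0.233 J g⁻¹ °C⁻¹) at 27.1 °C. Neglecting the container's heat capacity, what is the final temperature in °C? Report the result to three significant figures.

T_f = 86.2 °C

Σ mᵢcᵢ(T − Tᵢ) = 0  ⇒  T = Σ mᵢcᵢTᵢ / Σ mᵢcᵢ
Σ mᵢcᵢ = 332.4×0.509 + 160.2×0.73 + 112.2×0.233 = 312.2802
Σ mᵢcᵢTᵢ = 169.1916×68.1 + 116.946×125.6 + 26.1426×27.1 = 26919
T = 26919 / 312.2802 = 86.20 °C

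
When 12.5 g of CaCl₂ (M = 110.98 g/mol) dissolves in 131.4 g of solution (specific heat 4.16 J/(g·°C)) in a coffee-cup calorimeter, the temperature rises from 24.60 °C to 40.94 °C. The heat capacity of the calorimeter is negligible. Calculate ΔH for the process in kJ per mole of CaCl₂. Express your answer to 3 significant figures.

|ΔT| = |40.94 − 24.60| = 16.34 °C
|q_surr| = (131.4 × 4.16) × 16.34 = 546.624 × 16.34 = 8932 J
n(CaCl₂) = 12.5 / 110.98 = 0.1126 mol
Temperature rose, so q_rxn = −|q_surr| = -8.932 kJ
ΔH = q_rxn / n = -79.33 kJ/mol

ΔH = -79.3 kJ/mol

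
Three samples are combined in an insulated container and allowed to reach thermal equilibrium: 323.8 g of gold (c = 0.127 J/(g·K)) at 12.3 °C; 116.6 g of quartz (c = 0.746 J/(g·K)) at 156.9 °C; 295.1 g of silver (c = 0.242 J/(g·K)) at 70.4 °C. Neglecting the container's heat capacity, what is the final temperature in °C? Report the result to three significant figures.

Σ mᵢcᵢ(T − Tᵢ) = 0  ⇒  T = Σ mᵢcᵢTᵢ / Σ mᵢcᵢ
Σ mᵢcᵢ = 323.8×0.127 + 116.6×0.746 + 295.1×0.242 = 199.5204
Σ mᵢcᵢTᵢ = 41.1226×12.3 + 86.9836×156.9 + 71.4142×70.4 = 19181
T = 19181 / 199.5204 = 96.14 °C

T_f = 96.1 °C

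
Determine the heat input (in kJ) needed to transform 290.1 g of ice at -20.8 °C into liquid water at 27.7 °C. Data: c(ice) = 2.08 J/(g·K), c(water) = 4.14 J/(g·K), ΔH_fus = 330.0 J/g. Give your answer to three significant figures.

q1 (heat ice -20.8→0.0 °C): 290.1 × 2.08 × 20.8 = 12551 J
q2 (melt at 0 °C): 290.1 × 330.0 = 95733 J
q3 (heat water 0.0→27.7 °C): 290.1 × 4.14 × 27.7 = 33268 J
Total: 12551 + 95733 + 33268 = 141552 J = 142 kJ

q = 142 kJ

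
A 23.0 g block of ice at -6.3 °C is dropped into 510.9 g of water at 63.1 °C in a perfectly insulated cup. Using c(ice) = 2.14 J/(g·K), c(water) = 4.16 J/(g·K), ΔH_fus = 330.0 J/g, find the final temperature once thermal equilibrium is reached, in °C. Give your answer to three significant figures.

Heat to bring ice to 0 °C and melt it: q₁ = 23.0×2.14×6.3 + 23.0×330.0 = 7900.1 J
Heat the water can supply cooling to 0 °C: 510.9×4.16×63.1 = 134109 J > q₁, so all ice melts.
Energy balance: 510.9×4.16×(63.1 − T) = 7900.1 + 23.0×4.16×(T − 0)
2125.344(63.1 − T) = 7900.1 + 95.68 T
134109 − 7900.1 = 2221.024 T
T = 126208.9 / 2221.024 = 56.82 °C

T_f = 56.8 °C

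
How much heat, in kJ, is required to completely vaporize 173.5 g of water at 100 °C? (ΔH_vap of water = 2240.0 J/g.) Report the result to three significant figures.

q = m × ΔH_vap = 173.5 × 2240.0 = 388600 J = 389 kJ

q = 389 kJ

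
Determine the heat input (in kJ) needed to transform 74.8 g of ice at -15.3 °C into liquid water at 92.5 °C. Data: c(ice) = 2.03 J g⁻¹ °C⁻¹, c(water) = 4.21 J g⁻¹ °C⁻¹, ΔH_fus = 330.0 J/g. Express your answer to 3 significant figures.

q = 56.1 kJ

q1 (heat ice -15.3→0.0 °C): 74.8 × 2.03 × 15.3 = 2323 J
q2 (melt at 0 °C): 74.8 × 330.0 = 24684 J
q3 (heat water 0.0→92.5 °C): 74.8 × 4.21 × 92.5 = 29129 J
Total: 2323 + 24684 + 29129 = 56136 J = 56.1 kJ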